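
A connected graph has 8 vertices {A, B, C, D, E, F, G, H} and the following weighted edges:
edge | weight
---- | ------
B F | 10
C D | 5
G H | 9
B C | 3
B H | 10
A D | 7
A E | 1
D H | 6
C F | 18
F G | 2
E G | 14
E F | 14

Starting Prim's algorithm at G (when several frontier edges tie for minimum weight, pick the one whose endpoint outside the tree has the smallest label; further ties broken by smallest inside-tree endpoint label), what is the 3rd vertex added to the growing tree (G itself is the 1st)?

Grow the tree from G using Prim:
Step 1: frontier [F G 2, G H 9, E G 14] → take F G (2); add F.
Step 2: frontier [B F 10, E F 14, C F 18, G H 9, E G 14] → take G H (9); add H.
Step 3: frontier [B F 10, E F 14, C F 18, E G 14, D H 6, B H 10] → take D H (6); add D.
Step 4: frontier [C D 5, A D 7, B F 10, E F 14, C F 18, E G 14, B H 10] → take C D (5); add C.
Step 5: frontier [B C 3, A D 7, B F 10, E F 14, E G 14, B H 10] → take B C (3); add B.
Step 6: frontier [A D 7, E F 14, E G 14] → take A D (7); add A.
Step 7: frontier [A E 1, E F 14, E G 14] → take A E (1); add E.
Vertex order: G, F, H, D, C, B, A, E. The 3rd vertex is H.

H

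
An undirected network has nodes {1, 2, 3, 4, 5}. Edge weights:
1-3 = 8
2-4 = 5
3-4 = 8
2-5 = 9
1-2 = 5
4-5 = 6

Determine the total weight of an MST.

Kruskal: consider edges lightest-first.
1-2 (5): add. Components now {1,2} {3} {4} {5}
2-4 (5): add. Components now {1,2,4} {3} {5}
4-5 (6): add. Components now {1,2,4,5} {3}
1-3 (8): add. Components now {1,2,3,4,5}
MST edges: 1-2, 2-4, 4-5, 1-3; total weight 5+5+6+8 = 24.

24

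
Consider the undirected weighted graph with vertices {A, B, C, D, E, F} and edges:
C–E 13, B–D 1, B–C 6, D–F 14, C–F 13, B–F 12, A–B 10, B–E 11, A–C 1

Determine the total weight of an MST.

Kruskal's algorithm — process edges by increasing weight (ties by edge label):
A–C (1): add. Components now {A,C} {B} {D} {E} {F}
B–D (1): add. Components now {A,C} {B,D} {E} {F}
B–C (6): add. Components now {A,B,C,D} {E} {F}
A–B (10): skip — A and B already connected.
B–E (11): add. Components now {A,B,C,D,E} {F}
B–F (12): add. Components now {A,B,C,D,E,F}
MST edges: A–C, B–D, B–C, B–E, B–F; total weight 1+1+6+11+12 = 31.

31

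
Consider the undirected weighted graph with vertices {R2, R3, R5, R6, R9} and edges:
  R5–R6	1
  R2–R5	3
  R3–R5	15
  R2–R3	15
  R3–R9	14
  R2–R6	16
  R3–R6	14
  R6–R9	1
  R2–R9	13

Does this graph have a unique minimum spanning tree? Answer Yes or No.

Sort edges by weight, then run Kruskal:
R5–R6 (1): add — endpoints in different components.
R6–R9 (1): add — endpoints in different components.
R2–R5 (3): add — endpoints in different components.
R2–R9 (13): skip — R2 and R9 already connected.
R3–R6 (14): add — endpoints in different components.
Non-tree edge R3–R9 has weight 14, equal to the heaviest edge on its tree cycle — swapping gives another MST of the same weight. Not unique.

No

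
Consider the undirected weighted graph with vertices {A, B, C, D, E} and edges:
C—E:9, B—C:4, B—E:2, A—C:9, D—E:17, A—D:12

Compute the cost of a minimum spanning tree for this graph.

27

Sort edges by weight, then run Kruskal:
B—E (2): add. Components now {A} {B,E} {C} {D}
B—C (4): add. Components now {A} {B,C,E} {D}
A—C (9): add. Components now {A,B,C,E} {D}
C—E (9): skip — C and E already connected.
A—D (12): add. Components now {A,B,C,D,E}
MST edges: B—E, B—C, A—C, A—D; total weight 2+4+9+12 = 27.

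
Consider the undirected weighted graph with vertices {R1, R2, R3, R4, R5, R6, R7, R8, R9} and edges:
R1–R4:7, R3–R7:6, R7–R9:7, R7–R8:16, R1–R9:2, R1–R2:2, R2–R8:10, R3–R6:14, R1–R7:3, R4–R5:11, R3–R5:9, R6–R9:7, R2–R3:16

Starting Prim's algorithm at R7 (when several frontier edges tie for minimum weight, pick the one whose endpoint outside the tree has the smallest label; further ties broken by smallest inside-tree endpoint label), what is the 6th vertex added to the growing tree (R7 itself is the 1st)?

R4

Prim, starting at R7.
Step 1: cheapest edge leaving the tree is R1–R7 (3); add R1.
Step 2: cheapest edge leaving the tree is R1–R2 (2); add R2.
Step 3: cheapest edge leaving the tree is R1–R9 (2); add R9.
Step 4: cheapest edge leaving the tree is R3–R7 (6); add R3.
Step 5: cheapest edge leaving the tree is R1–R4 (7); add R4.
Step 6: cheapest edge leaving the tree is R6–R9 (7); add R6.
Step 7: cheapest edge leaving the tree is R3–R5 (9); add R5.
Step 8: cheapest edge leaving the tree is R2–R8 (10); add R8.
Vertex order: R7, R1, R2, R9, R3, R4, R6, R5, R8. The 6th vertex is R4.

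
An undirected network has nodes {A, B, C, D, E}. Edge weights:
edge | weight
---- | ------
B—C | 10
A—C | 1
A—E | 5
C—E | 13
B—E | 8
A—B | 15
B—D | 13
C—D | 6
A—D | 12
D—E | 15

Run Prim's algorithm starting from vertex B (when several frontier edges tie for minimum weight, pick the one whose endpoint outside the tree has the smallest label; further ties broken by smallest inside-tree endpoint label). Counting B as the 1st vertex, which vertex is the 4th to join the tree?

C

Prim, starting at B.
Step 1: cheapest edge leaving the tree is B—E (8); add E.
Step 2: cheapest edge leaving the tree is A—E (5); add A.
Step 3: cheapest edge leaving the tree is A—C (1); add C.
Step 4: cheapest edge leaving the tree is C—D (6); add D.
Vertex order: B, E, A, C, D. The 4th vertex is C.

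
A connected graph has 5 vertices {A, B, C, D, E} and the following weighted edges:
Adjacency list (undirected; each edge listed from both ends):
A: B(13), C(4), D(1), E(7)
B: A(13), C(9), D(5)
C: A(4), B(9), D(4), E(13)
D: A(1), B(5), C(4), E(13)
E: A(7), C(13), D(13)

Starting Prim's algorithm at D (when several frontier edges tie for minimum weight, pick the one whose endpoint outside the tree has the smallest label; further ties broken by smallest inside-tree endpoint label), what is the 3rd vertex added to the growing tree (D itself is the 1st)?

Prim's algorithm from D:
Step 1: cheapest edge leaving the tree is A–D (1); add A.
Step 2: cheapest edge leaving the tree is A–C (4); add C.
Step 3: cheapest edge leaving the tree is B–D (5); add B.
Step 4: cheapest edge leaving the tree is A–E (7); add E.
Vertex order: D, A, C, B, E. The 3rd vertex is C.

C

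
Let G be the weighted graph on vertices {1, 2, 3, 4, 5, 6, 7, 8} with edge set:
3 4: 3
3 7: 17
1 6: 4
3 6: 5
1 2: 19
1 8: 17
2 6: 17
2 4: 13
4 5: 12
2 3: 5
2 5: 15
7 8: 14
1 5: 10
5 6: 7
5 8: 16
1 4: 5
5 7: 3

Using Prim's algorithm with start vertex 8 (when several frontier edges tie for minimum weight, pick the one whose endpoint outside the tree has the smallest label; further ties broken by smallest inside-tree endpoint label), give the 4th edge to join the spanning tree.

1-6

Prim, starting at 8.
Step 1: cheapest edge leaving the tree is 7 8 (14); add 7.
Step 2: cheapest edge leaving the tree is 5 7 (3); add 5.
Step 3: cheapest edge leaving the tree is 5 6 (7); add 6.
Step 4: cheapest edge leaving the tree is 1 6 (4); add 1.
Step 5: cheapest edge leaving the tree is 3 6 (5); add 3.
Step 6: cheapest edge leaving the tree is 3 4 (3); add 4.
Step 7: cheapest edge leaving the tree is 2 3 (5); add 2.
The 4th edge added is 1 6.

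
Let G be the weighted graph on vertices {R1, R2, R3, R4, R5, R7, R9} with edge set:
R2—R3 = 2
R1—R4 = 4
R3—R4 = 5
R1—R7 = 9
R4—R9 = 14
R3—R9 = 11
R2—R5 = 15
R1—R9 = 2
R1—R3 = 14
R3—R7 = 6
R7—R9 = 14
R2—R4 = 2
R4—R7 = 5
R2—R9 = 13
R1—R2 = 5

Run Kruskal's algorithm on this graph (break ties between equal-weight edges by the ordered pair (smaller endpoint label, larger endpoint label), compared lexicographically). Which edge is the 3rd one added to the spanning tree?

R2-R4

Kruskal's algorithm — process edges by increasing weight (ties by edge label):
R1—R9 (2): add. Components now {R4} {R2} {R3} {R7} {R5} {R1,R9}
R2—R3 (2): add. Components now {R4} {R2,R3} {R7} {R5} {R1,R9}
R2—R4 (2): add. Components now {R2,R3,R4} {R7} {R5} {R1,R9}
R1—R4 (4): add. Components now {R1,R2,R3,R4,R9} {R7} {R5}
R1—R2 (5): skip — R2 and R1 already connected.
R3—R4 (5): skip — R4 and R3 already connected.
R4—R7 (5): add. Components now {R1,R2,R3,R4,R7,R9} {R5}
R3—R7 (6): skip — R3 and R7 already connected.
R1—R7 (9): skip — R7 and R1 already connected.
R3—R9 (11): skip — R3 and R9 already connected.
R2—R9 (13): skip — R2 and R9 already connected.
R1—R3 (14): skip — R3 and R1 already connected.
R4—R9 (14): skip — R4 and R9 already connected.
R7—R9 (14): skip — R7 and R9 already connected.
R2—R5 (15): add. Components now {R1,R2,R3,R4,R5,R7,R9}
The 3rd edge added is R2—R4.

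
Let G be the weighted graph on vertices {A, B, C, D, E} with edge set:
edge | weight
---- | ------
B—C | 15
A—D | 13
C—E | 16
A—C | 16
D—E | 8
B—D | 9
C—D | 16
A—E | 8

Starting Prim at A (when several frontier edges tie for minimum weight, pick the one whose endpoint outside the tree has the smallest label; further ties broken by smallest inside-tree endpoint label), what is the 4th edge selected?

Grow the tree from A using Prim:
Step 1: frontier [A—E 8, A—D 13, A—C 16] → take A—E (8); add E.
Step 2: frontier [A—D 13, A—C 16, D—E 8, C—E 16] → take D—E (8); add D.
Step 3: frontier [A—C 16, B—D 9, C—D 16, C—E 16] → take B—D (9); add B.
Step 4: frontier [A—C 16, B—C 15, C—D 16, C—E 16] → take B—C (15); add C.
The 4th edge added is B—C.

B-C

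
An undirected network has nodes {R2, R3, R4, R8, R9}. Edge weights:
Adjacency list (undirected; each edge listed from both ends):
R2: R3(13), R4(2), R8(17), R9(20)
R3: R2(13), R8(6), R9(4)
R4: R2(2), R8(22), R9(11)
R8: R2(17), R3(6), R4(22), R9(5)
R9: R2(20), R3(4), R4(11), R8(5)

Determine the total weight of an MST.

22

Sort edges by weight, then run Kruskal:
R2–R4 (2): add. Components now {R3} {R2,R4} {R8} {R9}
R3–R9 (4): add. Components now {R3,R9} {R2,R4} {R8}
R8–R9 (5): add. Components now {R3,R8,R9} {R2,R4}
R3–R8 (6): skip — R3 and R8 already connected.
R4–R9 (11): add. Components now {R2,R3,R4,R8,R9}
MST edges: R2–R4, R3–R9, R8–R9, R4–R9; total weight 2+4+5+11 = 22.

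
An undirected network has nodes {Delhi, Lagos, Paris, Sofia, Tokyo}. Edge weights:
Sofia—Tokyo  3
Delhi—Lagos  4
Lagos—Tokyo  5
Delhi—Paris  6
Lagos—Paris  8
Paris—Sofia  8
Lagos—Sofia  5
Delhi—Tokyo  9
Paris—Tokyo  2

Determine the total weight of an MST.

Grow the tree from Sofia using Prim:
Step 1: cheapest edge leaving the tree is Sofia—Tokyo (3); add Tokyo.
Step 2: cheapest edge leaving the tree is Paris—Tokyo (2); add Paris.
Step 3: cheapest edge leaving the tree is Lagos—Sofia (5); add Lagos.
Step 4: cheapest edge leaving the tree is Delhi—Lagos (4); add Delhi.
MST edges: Sofia—Tokyo, Paris—Tokyo, Lagos—Sofia, Delhi—Lagos; total weight 3+2+5+4 = 14.

14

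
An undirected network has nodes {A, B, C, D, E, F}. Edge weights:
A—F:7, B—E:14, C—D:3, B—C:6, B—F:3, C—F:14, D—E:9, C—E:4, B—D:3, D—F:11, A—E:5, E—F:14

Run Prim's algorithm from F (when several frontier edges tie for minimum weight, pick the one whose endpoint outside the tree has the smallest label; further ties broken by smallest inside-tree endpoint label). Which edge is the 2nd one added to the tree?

Grow the tree from F using Prim:
Step 1: frontier [B—F 3, A—F 7, D—F 11, C—F 14, E—F 14] → take B—F (3); add B.
Step 2: frontier [B—D 3, B—C 6, B—E 14, A—F 7, D—F 11, C—F 14, E—F 14] → take B—D (3); add D.
Step 3: frontier [B—C 6, B—E 14, C—D 3, D—E 9, A—F 7, C—F 14, E—F 14] → take C—D (3); add C.
Step 4: frontier [B—E 14, C—E 4, D—E 9, A—F 7, E—F 14] → take C—E (4); add E.
Step 5: frontier [A—E 5, A—F 7] → take A—E (5); add A.
The 2nd edge added is B—D.

B-D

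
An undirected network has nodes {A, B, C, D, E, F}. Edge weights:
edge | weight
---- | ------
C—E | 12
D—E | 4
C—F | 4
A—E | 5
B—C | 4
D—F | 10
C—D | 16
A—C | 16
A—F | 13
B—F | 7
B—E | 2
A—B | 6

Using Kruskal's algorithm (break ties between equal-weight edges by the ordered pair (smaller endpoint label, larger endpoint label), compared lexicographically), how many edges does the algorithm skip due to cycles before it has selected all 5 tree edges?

0

Kruskal: consider edges lightest-first.
B—E (2): add. Components now {A} {B,E} {C} {D} {F}
B—C (4): add. Components now {A} {B,C,E} {D} {F}
C—F (4): add. Components now {A} {B,C,E,F} {D}
D—E (4): add. Components now {A} {B,C,D,E,F}
A—E (5): add. Components now {A,B,C,D,E,F}
Edges rejected before the tree was complete: 0.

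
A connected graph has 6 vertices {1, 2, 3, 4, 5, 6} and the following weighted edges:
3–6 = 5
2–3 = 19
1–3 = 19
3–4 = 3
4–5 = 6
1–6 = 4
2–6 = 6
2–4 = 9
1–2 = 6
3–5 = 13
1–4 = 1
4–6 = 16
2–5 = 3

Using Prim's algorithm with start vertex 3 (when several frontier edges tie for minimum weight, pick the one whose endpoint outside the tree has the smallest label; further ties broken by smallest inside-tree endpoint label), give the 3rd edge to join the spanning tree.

Prim's algorithm from 3:
Step 1: cheapest edge leaving the tree is 3–4 (3); add 4.
Step 2: cheapest edge leaving the tree is 1–4 (1); add 1.
Step 3: cheapest edge leaving the tree is 1–6 (4); add 6.
Step 4: cheapest edge leaving the tree is 1–2 (6); add 2.
Step 5: cheapest edge leaving the tree is 2–5 (3); add 5.
The 3rd edge added is 1–6.

1-6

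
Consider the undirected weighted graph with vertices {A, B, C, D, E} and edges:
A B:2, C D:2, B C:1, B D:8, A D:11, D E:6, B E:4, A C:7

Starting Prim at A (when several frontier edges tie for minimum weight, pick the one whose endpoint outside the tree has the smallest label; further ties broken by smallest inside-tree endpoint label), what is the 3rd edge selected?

C-D

Grow the tree from A using Prim:
Step 1: cheapest edge leaving the tree is A B (2); add B.
Step 2: cheapest edge leaving the tree is B C (1); add C.
Step 3: cheapest edge leaving the tree is C D (2); add D.
Step 4: cheapest edge leaving the tree is B E (4); add E.
The 3rd edge added is C D.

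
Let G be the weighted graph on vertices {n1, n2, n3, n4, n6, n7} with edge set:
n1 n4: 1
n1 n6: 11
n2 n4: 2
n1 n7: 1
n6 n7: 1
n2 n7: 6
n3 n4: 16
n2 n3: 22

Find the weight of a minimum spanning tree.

Sort edges by weight, then run Kruskal:
n1 n4 (1): add — endpoints in different components.
n1 n7 (1): add — endpoints in different components.
n6 n7 (1): add — endpoints in different components.
n2 n4 (2): add — endpoints in different components.
n2 n7 (6): skip — n2 and n7 already connected.
n1 n6 (11): skip — n1 and n6 already connected.
n3 n4 (16): add — endpoints in different components.
MST edges: n1 n4, n1 n7, n6 n7, n2 n4, n3 n4; total weight 1+1+1+2+16 = 21.

21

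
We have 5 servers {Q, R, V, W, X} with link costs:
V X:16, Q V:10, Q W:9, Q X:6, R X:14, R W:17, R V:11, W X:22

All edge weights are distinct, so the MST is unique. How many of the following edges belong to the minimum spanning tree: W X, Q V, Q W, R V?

3

Kruskal's algorithm — process edges by increasing weight (ties by edge label):
Q X (6): add. Components now {V} {Q,X} {W} {R}
Q W (9): add. Components now {V} {Q,W,X} {R}
Q V (10): add. Components now {Q,V,W,X} {R}
R V (11): add. Components now {Q,R,V,W,X}
MST edge set: {Q X, Q W, Q V, R V}.
Of the listed edges, {Q V, Q W, R V} are in the MST → 3.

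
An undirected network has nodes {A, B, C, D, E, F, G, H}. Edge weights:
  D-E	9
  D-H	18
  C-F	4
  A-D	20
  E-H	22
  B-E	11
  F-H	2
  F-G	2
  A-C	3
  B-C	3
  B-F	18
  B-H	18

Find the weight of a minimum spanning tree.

34

Prim, starting at A.
Step 1: frontier [A-C 3, A-D 20] → take A-C (3); add C.
Step 2: frontier [A-D 20, B-C 3, C-F 4] → take B-C (3); add B.
Step 3: frontier [A-D 20, B-E 11, B-F 18, B-H 18, C-F 4] → take C-F (4); add F.
Step 4: frontier [A-D 20, B-E 11, B-H 18, F-G 2, F-H 2] → take F-G (2); add G.
Step 5: frontier [A-D 20, B-E 11, B-H 18, F-H 2] → take F-H (2); add H.
Step 6: frontier [A-D 20, B-E 11, D-H 18, E-H 22] → take B-E (11); add E.
Step 7: frontier [A-D 20, D-E 9, D-H 18] → take D-E (9); add D.
MST edges: A-C, B-C, C-F, F-G, F-H, B-E, D-E; total weight 3+3+4+2+2+11+9 = 34.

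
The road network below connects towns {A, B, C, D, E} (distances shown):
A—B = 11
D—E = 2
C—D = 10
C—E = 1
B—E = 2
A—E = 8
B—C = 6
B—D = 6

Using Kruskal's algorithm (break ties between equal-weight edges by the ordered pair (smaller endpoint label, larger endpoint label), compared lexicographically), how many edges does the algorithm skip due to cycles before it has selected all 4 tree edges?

2

Sort edges by weight, then run Kruskal:
C—E (1): add. Components now {A} {B} {C,E} {D}
B—E (2): add. Components now {A} {B,C,E} {D}
D—E (2): add. Components now {A} {B,C,D,E}
B—C (6): skip — B and C already connected.
B—D (6): skip — B and D already connected.
A—E (8): add. Components now {A,B,C,D,E}
Edges rejected before the tree was complete: 2.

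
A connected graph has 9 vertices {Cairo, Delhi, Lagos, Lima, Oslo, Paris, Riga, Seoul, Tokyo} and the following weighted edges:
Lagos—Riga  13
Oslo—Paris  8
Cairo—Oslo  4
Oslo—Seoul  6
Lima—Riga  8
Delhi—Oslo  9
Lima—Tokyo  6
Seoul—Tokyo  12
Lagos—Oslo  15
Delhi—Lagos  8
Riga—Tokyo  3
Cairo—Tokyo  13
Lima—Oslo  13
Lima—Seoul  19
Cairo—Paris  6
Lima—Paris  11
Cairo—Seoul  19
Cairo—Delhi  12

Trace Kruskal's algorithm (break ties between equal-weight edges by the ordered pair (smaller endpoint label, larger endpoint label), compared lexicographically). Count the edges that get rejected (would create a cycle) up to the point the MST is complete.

Kruskal's algorithm — process edges by increasing weight (ties by edge label):
Riga—Tokyo (3): add — endpoints in different components.
Cairo—Oslo (4): add — endpoints in different components.
Cairo—Paris (6): add — endpoints in different components.
Lima—Tokyo (6): add — endpoints in different components.
Oslo—Seoul (6): add — endpoints in different components.
Delhi—Lagos (8): add — endpoints in different components.
Lima—Riga (8): skip — Riga and Lima already connected.
Oslo—Paris (8): skip — Paris and Oslo already connected.
Delhi—Oslo (9): add — endpoints in different components.
Lima—Paris (11): add — endpoints in different components.
Edges rejected before the tree was complete: 2.

2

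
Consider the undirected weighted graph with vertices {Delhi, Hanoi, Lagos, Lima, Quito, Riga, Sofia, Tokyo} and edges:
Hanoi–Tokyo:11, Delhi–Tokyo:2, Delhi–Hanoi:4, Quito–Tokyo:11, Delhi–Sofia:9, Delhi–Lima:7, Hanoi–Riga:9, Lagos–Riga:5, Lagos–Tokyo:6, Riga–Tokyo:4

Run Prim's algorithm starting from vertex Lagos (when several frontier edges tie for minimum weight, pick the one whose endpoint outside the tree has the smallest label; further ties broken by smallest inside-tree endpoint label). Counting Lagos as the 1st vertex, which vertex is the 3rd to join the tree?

Prim's algorithm from Lagos:
Step 1: frontier [Lagos–Riga 5, Lagos–Tokyo 6] → take Lagos–Riga (5); add Riga.
Step 2: frontier [Lagos–Tokyo 6, Riga–Tokyo 4, Hanoi–Riga 9] → take Riga–Tokyo (4); add Tokyo.
Step 3: frontier [Hanoi–Riga 9, Delhi–Tokyo 2, Hanoi–Tokyo 11, Quito–Tokyo 11] → take Delhi–Tokyo (2); add Delhi.
Step 4: frontier [Delhi–Hanoi 4, Delhi–Lima 7, Delhi–Sofia 9, Hanoi–Riga 9, Hanoi–Tokyo 11, Quito–Tokyo 11] → take Delhi–Hanoi (4); add Hanoi.
Step 5: frontier [Delhi–Lima 7, Delhi–Sofia 9, Quito–Tokyo 11] → take Delhi–Lima (7); add Lima.
Step 6: frontier [Delhi–Sofia 9, Quito–Tokyo 11] → take Delhi–Sofia (9); add Sofia.
Step 7: frontier [Quito–Tokyo 11] → take Quito–Tokyo (11); add Quito.
Vertex order: Lagos, Riga, Tokyo, Delhi, Hanoi, Lima, Sofia, Quito. The 3rd vertex is Tokyo.

Tokyo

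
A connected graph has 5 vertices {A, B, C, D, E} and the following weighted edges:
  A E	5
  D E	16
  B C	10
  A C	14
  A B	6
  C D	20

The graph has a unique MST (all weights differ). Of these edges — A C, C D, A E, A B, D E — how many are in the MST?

3

Kruskal's algorithm — process edges by increasing weight (ties by edge label):
A E (5): add — endpoints in different components.
A B (6): add — endpoints in different components.
B C (10): add — endpoints in different components.
A C (14): skip — A and C already connected.
D E (16): add — endpoints in different components.
MST edge set: {A E, A B, B C, D E}.
Of the listed edges, {A E, A B, D E} are in the MST → 3.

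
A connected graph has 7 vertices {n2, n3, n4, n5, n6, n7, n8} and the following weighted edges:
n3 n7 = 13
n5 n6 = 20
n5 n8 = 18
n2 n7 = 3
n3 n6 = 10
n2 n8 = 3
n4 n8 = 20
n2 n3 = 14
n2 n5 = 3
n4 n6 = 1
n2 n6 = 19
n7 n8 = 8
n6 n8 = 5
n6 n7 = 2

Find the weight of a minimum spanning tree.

Kruskal's algorithm — process edges by increasing weight (ties by edge label):
n4 n6 (1): add. Components now {n5} {n2} {n3} {n7} {n4,n6} {n8}
n6 n7 (2): add. Components now {n5} {n2} {n3} {n4,n6,n7} {n8}
n2 n5 (3): add. Components now {n2,n5} {n3} {n4,n6,n7} {n8}
n2 n7 (3): add. Components now {n2,n4,n5,n6,n7} {n3} {n8}
n2 n8 (3): add. Components now {n2,n4,n5,n6,n7,n8} {n3}
n6 n8 (5): skip — n6 and n8 already connected.
n7 n8 (8): skip — n7 and n8 already connected.
n3 n6 (10): add. Components now {n2,n3,n4,n5,n6,n7,n8}
MST edges: n4 n6, n6 n7, n2 n5, n2 n7, n2 n8, n3 n6; total weight 1+2+3+3+3+10 = 22.

22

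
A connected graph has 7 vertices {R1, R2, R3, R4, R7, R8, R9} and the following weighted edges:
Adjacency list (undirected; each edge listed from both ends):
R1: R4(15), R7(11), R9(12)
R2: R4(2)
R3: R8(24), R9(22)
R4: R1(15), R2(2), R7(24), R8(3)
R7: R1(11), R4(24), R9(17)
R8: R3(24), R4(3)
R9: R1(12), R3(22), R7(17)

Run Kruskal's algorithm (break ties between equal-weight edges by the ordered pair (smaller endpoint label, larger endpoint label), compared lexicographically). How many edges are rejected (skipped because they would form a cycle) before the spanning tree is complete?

Sort edges by weight, then run Kruskal:
R2–R4 (2): add — endpoints in different components.
R4–R8 (3): add — endpoints in different components.
R1–R7 (11): add — endpoints in different components.
R1–R9 (12): add — endpoints in different components.
R1–R4 (15): add — endpoints in different components.
R7–R9 (17): skip — R9 and R7 already connected.
R3–R9 (22): add — endpoints in different components.
Edges rejected before the tree was complete: 1.

1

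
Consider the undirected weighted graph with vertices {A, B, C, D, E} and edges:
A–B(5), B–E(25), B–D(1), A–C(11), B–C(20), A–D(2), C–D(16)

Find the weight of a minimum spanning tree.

39

Grow the tree from B using Prim:
Step 1: frontier [B–D 1, A–B 5, B–C 20, B–E 25] → take B–D (1); add D.
Step 2: frontier [A–B 5, B–C 20, B–E 25, A–D 2, C–D 16] → take A–D (2); add A.
Step 3: frontier [A–C 11, B–C 20, B–E 25, C–D 16] → take A–C (11); add C.
Step 4: frontier [B–E 25] → take B–E (25); add E.
MST edges: B–D, A–D, A–C, B–E; total weight 1+2+11+25 = 39.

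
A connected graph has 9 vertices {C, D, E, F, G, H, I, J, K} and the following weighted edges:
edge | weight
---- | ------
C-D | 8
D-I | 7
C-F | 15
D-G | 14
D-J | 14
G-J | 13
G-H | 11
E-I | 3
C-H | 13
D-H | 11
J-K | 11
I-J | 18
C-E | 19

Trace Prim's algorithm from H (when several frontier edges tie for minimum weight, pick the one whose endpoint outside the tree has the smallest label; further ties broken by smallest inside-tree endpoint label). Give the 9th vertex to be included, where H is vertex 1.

F

Prim's algorithm from H:
Step 1: frontier [D-H 11, G-H 11, C-H 13] → take D-H (11); add D.
Step 2: frontier [D-I 7, C-D 8, D-G 14, D-J 14, G-H 11, C-H 13] → take D-I (7); add I.
Step 3: frontier [C-D 8, D-G 14, D-J 14, G-H 11, C-H 13, E-I 3, I-J 18] → take E-I (3); add E.
Step 4: frontier [C-D 8, D-G 14, D-J 14, C-E 19, G-H 11, C-H 13, I-J 18] → take C-D (8); add C.
Step 5: frontier [C-F 15, D-G 14, D-J 14, G-H 11, I-J 18] → take G-H (11); add G.
Step 6: frontier [C-F 15, D-J 14, G-J 13, I-J 18] → take G-J (13); add J.
Step 7: frontier [C-F 15, J-K 11] → take J-K (11); add K.
Step 8: frontier [C-F 15] → take C-F (15); add F.
Vertex order: H, D, I, E, C, G, J, K, F. The 9th vertex is F.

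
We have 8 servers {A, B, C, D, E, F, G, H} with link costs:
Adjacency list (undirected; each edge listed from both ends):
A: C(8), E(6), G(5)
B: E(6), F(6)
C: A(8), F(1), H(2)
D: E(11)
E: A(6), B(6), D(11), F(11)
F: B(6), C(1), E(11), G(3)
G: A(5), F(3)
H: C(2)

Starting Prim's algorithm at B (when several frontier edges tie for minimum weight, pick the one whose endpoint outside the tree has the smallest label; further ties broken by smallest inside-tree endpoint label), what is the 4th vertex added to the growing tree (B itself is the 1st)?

G

Grow the tree from B using Prim:
Step 1: frontier [B E 6, B F 6] → take B E (6); add E.
Step 2: frontier [B F 6, A E 6, D E 11, E F 11] → take A E (6); add A.
Step 3: frontier [A G 5, A C 8, B F 6, D E 11, E F 11] → take A G (5); add G.
Step 4: frontier [A C 8, B F 6, D E 11, E F 11, F G 3] → take F G (3); add F.
Step 5: frontier [A C 8, D E 11, C F 1] → take C F (1); add C.
Step 6: frontier [C H 2, D E 11] → take C H (2); add H.
Step 7: frontier [D E 11] → take D E (11); add D.
Vertex order: B, E, A, G, F, C, H, D. The 4th vertex is G.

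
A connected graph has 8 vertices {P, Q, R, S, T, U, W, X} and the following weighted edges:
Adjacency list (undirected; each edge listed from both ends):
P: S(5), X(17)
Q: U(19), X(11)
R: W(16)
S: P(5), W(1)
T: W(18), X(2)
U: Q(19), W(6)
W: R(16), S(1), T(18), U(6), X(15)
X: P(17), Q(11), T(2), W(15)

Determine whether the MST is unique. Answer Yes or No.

Yes

Kruskal: consider edges lightest-first.
S W (1): add — endpoints in different components.
T X (2): add — endpoints in different components.
P S (5): add — endpoints in different components.
U W (6): add — endpoints in different components.
Q X (11): add — endpoints in different components.
W X (15): add — endpoints in different components.
R W (16): add — endpoints in different components.
Every non-tree edge has weight strictly greater than the heaviest edge on the tree path between its endpoints, so the MST is unique.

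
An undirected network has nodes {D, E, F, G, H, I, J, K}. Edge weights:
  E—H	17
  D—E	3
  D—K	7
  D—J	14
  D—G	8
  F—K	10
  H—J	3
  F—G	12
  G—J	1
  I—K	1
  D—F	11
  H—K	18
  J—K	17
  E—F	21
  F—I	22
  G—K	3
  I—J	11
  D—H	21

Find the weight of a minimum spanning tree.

Prim, starting at F.
Step 1: cheapest edge leaving the tree is F—K (10); add K.
Step 2: cheapest edge leaving the tree is I—K (1); add I.
Step 3: cheapest edge leaving the tree is G—K (3); add G.
Step 4: cheapest edge leaving the tree is G—J (1); add J.
Step 5: cheapest edge leaving the tree is H—J (3); add H.
Step 6: cheapest edge leaving the tree is D—K (7); add D.
Step 7: cheapest edge leaving the tree is D—E (3); add E.
MST edges: F—K, I—K, G—K, G—J, H—J, D—K, D—E; total weight 10+1+3+1+3+7+3 = 28.

28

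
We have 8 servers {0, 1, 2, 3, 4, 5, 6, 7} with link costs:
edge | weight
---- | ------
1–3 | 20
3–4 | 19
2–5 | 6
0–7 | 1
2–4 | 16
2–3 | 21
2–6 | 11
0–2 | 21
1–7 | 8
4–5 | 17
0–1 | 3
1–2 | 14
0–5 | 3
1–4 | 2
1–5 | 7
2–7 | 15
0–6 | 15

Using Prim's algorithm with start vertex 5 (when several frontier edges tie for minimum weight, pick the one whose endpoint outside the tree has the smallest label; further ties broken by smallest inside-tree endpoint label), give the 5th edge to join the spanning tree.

2-5

Grow the tree from 5 using Prim:
Step 1: cheapest edge leaving the tree is 0–5 (3); add 0.
Step 2: cheapest edge leaving the tree is 0–7 (1); add 7.
Step 3: cheapest edge leaving the tree is 0–1 (3); add 1.
Step 4: cheapest edge leaving the tree is 1–4 (2); add 4.
Step 5: cheapest edge leaving the tree is 2–5 (6); add 2.
Step 6: cheapest edge leaving the tree is 2–6 (11); add 6.
Step 7: cheapest edge leaving the tree is 3–4 (19); add 3.
The 5th edge added is 2–5.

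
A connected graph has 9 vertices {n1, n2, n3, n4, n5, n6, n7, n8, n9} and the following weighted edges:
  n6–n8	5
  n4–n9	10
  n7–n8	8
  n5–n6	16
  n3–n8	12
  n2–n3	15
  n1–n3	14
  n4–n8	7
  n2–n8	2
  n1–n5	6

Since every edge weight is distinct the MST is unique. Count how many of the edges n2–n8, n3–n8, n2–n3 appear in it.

2

Kruskal: consider edges lightest-first.
n2–n8 (2): add — endpoints in different components.
n6–n8 (5): add — endpoints in different components.
n1–n5 (6): add — endpoints in different components.
n4–n8 (7): add — endpoints in different components.
n7–n8 (8): add — endpoints in different components.
n4–n9 (10): add — endpoints in different components.
n3–n8 (12): add — endpoints in different components.
n1–n3 (14): add — endpoints in different components.
MST edge set: {n2–n8, n6–n8, n1–n5, n4–n8, n7–n8, n4–n9, n3–n8, n1–n3}.
Of the listed edges, {n2–n8, n3–n8} are in the MST → 2.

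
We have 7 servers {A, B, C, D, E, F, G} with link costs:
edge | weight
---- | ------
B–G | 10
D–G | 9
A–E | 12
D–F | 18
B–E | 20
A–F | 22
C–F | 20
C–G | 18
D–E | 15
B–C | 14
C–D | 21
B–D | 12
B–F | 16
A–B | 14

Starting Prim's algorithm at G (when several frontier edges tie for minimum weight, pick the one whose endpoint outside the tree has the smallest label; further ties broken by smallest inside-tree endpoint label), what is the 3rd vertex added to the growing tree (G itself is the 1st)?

B

Prim, starting at G.
Step 1: cheapest edge leaving the tree is D–G (9); add D.
Step 2: cheapest edge leaving the tree is B–G (10); add B.
Step 3: cheapest edge leaving the tree is A–B (14); add A.
Step 4: cheapest edge leaving the tree is A–E (12); add E.
Step 5: cheapest edge leaving the tree is B–C (14); add C.
Step 6: cheapest edge leaving the tree is B–F (16); add F.
Vertex order: G, D, B, A, E, C, F. The 3rd vertex is B.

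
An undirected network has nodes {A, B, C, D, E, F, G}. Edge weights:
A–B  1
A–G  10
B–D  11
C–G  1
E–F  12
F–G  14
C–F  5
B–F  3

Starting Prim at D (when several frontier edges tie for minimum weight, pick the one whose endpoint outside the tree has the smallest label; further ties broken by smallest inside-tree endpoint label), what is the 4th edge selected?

Prim, starting at D.
Step 1: frontier [B–D 11] → take B–D (11); add B.
Step 2: frontier [A–B 1, B–F 3] → take A–B (1); add A.
Step 3: frontier [A–G 10, B–F 3] → take B–F (3); add F.
Step 4: frontier [A–G 10, C–F 5, E–F 12, F–G 14] → take C–F (5); add C.
Step 5: frontier [A–G 10, C–G 1, E–F 12, F–G 14] → take C–G (1); add G.
Step 6: frontier [E–F 12] → take E–F (12); add E.
The 4th edge added is C–F.

C-F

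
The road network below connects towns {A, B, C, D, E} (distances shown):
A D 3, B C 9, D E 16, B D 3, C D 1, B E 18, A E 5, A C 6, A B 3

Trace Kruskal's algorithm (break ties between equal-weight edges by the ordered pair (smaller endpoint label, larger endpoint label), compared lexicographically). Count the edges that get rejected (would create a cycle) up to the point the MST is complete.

1

Kruskal's algorithm — process edges by increasing weight (ties by edge label):
C D (1): add. Components now {A} {B} {C,D} {E}
A B (3): add. Components now {A,B} {C,D} {E}
A D (3): add. Components now {A,B,C,D} {E}
B D (3): skip — B and D already connected.
A E (5): add. Components now {A,B,C,D,E}
Edges rejected before the tree was complete: 1.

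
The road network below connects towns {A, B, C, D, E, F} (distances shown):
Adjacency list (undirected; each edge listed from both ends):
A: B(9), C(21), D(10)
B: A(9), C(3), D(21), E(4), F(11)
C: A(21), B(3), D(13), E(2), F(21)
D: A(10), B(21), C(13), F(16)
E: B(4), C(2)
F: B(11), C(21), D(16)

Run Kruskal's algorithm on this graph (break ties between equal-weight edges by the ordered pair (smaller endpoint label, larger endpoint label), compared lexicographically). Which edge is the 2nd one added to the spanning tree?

B-C

Kruskal's algorithm — process edges by increasing weight (ties by edge label):
C-E (2): add. Components now {A} {B} {C,E} {D} {F}
B-C (3): add. Components now {A} {B,C,E} {D} {F}
B-E (4): skip — B and E already connected.
A-B (9): add. Components now {A,B,C,E} {D} {F}
A-D (10): add. Components now {A,B,C,D,E} {F}
B-F (11): add. Components now {A,B,C,D,E,F}
The 2nd edge added is B-C.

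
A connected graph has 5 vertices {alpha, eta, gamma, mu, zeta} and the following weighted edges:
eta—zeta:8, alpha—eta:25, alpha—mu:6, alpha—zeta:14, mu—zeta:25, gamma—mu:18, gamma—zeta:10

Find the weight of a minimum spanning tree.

Grow the tree from gamma using Prim:
Step 1: frontier [gamma—zeta 10, gamma—mu 18] → take gamma—zeta (10); add zeta.
Step 2: frontier [gamma—mu 18, eta—zeta 8, alpha—zeta 14, mu—zeta 25] → take eta—zeta (8); add eta.
Step 3: frontier [alpha—eta 25, gamma—mu 18, alpha—zeta 14, mu—zeta 25] → take alpha—zeta (14); add alpha.
Step 4: frontier [alpha—mu 6, gamma—mu 18, mu—zeta 25] → take alpha—mu (6); add mu.
MST edges: gamma—zeta, eta—zeta, alpha—zeta, alpha—mu; total weight 10+8+14+6 = 38.

38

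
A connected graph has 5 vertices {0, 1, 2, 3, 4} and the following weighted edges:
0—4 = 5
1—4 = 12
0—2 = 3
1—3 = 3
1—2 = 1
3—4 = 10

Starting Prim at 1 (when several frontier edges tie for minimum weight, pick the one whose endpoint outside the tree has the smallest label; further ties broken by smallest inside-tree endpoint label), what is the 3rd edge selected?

Prim's algorithm from 1:
Step 1: cheapest edge leaving the tree is 1—2 (1); add 2.
Step 2: cheapest edge leaving the tree is 0—2 (3); add 0.
Step 3: cheapest edge leaving the tree is 1—3 (3); add 3.
Step 4: cheapest edge leaving the tree is 0—4 (5); add 4.
The 3rd edge added is 1—3.

1-3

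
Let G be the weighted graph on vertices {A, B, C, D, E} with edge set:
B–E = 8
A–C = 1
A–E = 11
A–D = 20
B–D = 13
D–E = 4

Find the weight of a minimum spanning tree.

24

Sort edges by weight, then run Kruskal:
A–C (1): add. Components now {A,C} {B} {D} {E}
D–E (4): add. Components now {A,C} {B} {D,E}
B–E (8): add. Components now {A,C} {B,D,E}
A–E (11): add. Components now {A,B,C,D,E}
MST edges: A–C, D–E, B–E, A–E; total weight 1+4+8+11 = 24.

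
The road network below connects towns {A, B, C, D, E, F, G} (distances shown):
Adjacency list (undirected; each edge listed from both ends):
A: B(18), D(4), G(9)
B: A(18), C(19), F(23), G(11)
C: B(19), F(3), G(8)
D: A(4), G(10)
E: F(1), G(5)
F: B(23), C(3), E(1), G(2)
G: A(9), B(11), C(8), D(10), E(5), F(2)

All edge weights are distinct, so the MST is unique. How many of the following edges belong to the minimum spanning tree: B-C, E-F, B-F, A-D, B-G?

Kruskal: consider edges lightest-first.
E-F (1): add. Components now {A} {B} {C} {D} {E,F} {G}
F-G (2): add. Components now {A} {B} {C} {D} {E,F,G}
C-F (3): add. Components now {A} {B} {C,E,F,G} {D}
A-D (4): add. Components now {A,D} {B} {C,E,F,G}
E-G (5): skip — E and G already connected.
C-G (8): skip — C and G already connected.
A-G (9): add. Components now {A,C,D,E,F,G} {B}
D-G (10): skip — D and G already connected.
B-G (11): add. Components now {A,B,C,D,E,F,G}
MST edge set: {E-F, F-G, C-F, A-D, A-G, B-G}.
Of the listed edges, {E-F, A-D, B-G} are in the MST → 3.

3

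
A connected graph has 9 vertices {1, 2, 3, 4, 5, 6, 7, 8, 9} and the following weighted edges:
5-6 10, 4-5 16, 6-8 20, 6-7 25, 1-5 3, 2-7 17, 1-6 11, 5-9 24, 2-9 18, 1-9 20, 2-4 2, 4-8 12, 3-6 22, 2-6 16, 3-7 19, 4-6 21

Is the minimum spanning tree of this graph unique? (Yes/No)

No

Kruskal's algorithm — process edges by increasing weight (ties by edge label):
2-4 (2): add — endpoints in different components.
1-5 (3): add — endpoints in different components.
5-6 (10): add — endpoints in different components.
1-6 (11): skip — 1 and 6 already connected.
4-8 (12): add — endpoints in different components.
2-6 (16): add — endpoints in different components.
4-5 (16): skip — 4 and 5 already connected.
2-7 (17): add — endpoints in different components.
2-9 (18): add — endpoints in different components.
3-7 (19): add — endpoints in different components.
Non-tree edge 4-5 has weight 16, equal to the heaviest edge on its tree cycle — swapping gives another MST of the same weight. Not unique.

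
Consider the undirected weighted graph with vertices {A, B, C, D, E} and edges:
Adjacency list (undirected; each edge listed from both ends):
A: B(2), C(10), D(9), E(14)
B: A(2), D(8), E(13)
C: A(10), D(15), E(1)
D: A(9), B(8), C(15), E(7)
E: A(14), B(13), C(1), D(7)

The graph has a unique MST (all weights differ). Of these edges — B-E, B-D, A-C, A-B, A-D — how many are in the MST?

2

Sort edges by weight, then run Kruskal:
C-E (1): add — endpoints in different components.
A-B (2): add — endpoints in different components.
D-E (7): add — endpoints in different components.
B-D (8): add — endpoints in different components.
MST edge set: {C-E, A-B, D-E, B-D}.
Of the listed edges, {B-D, A-B} are in the MST → 2.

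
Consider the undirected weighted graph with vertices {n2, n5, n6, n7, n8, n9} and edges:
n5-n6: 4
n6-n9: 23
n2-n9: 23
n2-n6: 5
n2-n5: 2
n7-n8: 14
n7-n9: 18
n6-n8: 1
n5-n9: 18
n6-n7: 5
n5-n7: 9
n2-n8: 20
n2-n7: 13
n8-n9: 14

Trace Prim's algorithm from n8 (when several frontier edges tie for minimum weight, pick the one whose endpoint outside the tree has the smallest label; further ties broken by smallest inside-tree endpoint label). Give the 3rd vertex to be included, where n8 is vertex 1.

Prim, starting at n8.
Step 1: frontier [n6-n8 1, n7-n8 14, n8-n9 14, n2-n8 20] → take n6-n8 (1); add n6.
Step 2: frontier [n5-n6 4, n2-n6 5, n6-n7 5, n6-n9 23, n7-n8 14, n8-n9 14, n2-n8 20] → take n5-n6 (4); add n5.
Step 3: frontier [n2-n5 2, n5-n7 9, n5-n9 18, n2-n6 5, n6-n7 5, n6-n9 23, n7-n8 14, n8-n9 14, n2-n8 20] → take n2-n5 (2); add n2.
Step 4: frontier [n2-n7 13, n2-n9 23, n5-n7 9, n5-n9 18, n6-n7 5, n6-n9 23, n7-n8 14, n8-n9 14] → take n6-n7 (5); add n7.
Step 5: frontier [n2-n9 23, n5-n9 18, n6-n9 23, n7-n9 18, n8-n9 14] → take n8-n9 (14); add n9.
Vertex order: n8, n6, n5, n2, n7, n9. The 3rd vertex is n5.

n5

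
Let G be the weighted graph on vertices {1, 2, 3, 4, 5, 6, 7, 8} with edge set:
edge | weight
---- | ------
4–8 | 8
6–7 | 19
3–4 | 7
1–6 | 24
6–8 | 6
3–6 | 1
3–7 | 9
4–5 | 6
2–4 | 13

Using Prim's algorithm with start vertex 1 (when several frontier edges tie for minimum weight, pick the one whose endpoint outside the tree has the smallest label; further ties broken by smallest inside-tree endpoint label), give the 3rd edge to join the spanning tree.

6-8

Prim's algorithm from 1:
Step 1: cheapest edge leaving the tree is 1–6 (24); add 6.
Step 2: cheapest edge leaving the tree is 3–6 (1); add 3.
Step 3: cheapest edge leaving the tree is 6–8 (6); add 8.
Step 4: cheapest edge leaving the tree is 3–4 (7); add 4.
Step 5: cheapest edge leaving the tree is 4–5 (6); add 5.
Step 6: cheapest edge leaving the tree is 3–7 (9); add 7.
Step 7: cheapest edge leaving the tree is 2–4 (13); add 2.
The 3rd edge added is 6–8.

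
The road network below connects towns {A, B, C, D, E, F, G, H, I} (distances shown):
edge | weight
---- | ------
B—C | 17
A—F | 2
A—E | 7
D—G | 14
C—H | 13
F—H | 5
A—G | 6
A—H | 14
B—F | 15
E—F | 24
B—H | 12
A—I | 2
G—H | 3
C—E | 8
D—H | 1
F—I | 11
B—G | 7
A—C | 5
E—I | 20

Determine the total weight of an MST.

32

Sort edges by weight, then run Kruskal:
D—H (1): add — endpoints in different components.
A—F (2): add — endpoints in different components.
A—I (2): add — endpoints in different components.
G—H (3): add — endpoints in different components.
A—C (5): add — endpoints in different components.
F—H (5): add — endpoints in different components.
A—G (6): skip — A and G already connected.
A—E (7): add — endpoints in different components.
B—G (7): add — endpoints in different components.
MST edges: D—H, A—F, A—I, G—H, A—C, F—H, A—E, B—G; total weight 1+2+2+3+5+5+7+7 = 32.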